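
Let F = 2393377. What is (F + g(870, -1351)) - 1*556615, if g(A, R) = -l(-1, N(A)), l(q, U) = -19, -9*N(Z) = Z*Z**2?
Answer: 1836781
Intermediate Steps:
N(Z) = -Z**3/9 (N(Z) = -Z*Z**2/9 = -Z**3/9)
g(A, R) = 19 (g(A, R) = -1*(-19) = 19)
(F + g(870, -1351)) - 1*556615 = (2393377 + 19) - 1*556615 = 2393396 - 556615 = 1836781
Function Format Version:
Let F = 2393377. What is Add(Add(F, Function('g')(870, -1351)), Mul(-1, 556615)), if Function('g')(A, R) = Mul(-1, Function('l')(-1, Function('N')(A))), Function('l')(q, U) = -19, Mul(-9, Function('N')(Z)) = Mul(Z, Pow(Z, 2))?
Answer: 1836781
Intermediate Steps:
Function('N')(Z) = Mul(Rational(-1, 9), Pow(Z, 3)) (Function('N')(Z) = Mul(Rational(-1, 9), Mul(Z, Pow(Z, 2))) = Mul(Rational(-1, 9), Pow(Z, 3)))
Function('g')(A, R) = 19 (Function('g')(A, R) = Mul(-1, -19) = 19)
Add(Add(F, Function('g')(870, -1351)), Mul(-1, 556615)) = Add(Add(2393377, 19), Mul(-1, 556615)) = Add(2393396, -556615) = 1836781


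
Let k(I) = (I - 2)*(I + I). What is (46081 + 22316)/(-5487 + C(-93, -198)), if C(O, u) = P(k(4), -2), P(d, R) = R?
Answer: -68397/5489 ≈ -12.461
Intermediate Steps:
k(I) = 2*I*(-2 + I) (k(I) = (-2 + I)*(2*I) = 2*I*(-2 + I))
C(O, u) = -2
(46081 + 22316)/(-5487 + C(-93, -198)) = (46081 + 22316)/(-5487 - 2) = 68397/(-5489) = 68397*(-1/5489) = -68397/5489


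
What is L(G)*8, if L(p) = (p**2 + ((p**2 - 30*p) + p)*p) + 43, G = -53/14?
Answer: -1132013/343 ≈ -3300.3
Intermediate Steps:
G = -53/14 (G = -53*1/14 = -53/14 ≈ -3.7857)
L(p) = 43 + p**2 + p*(p**2 - 29*p) (L(p) = (p**2 + (p**2 - 29*p)*p) + 43 = (p**2 + p*(p**2 - 29*p)) + 43 = 43 + p**2 + p*(p**2 - 29*p))
L(G)*8 = (43 + (-53/14)**3 - 28*(-53/14)**2)*8 = (43 - 148877/2744 - 28*2809/196)*8 = (43 - 148877/2744 - 2809/7)*8 = -1132013/2744*8 = -1132013/343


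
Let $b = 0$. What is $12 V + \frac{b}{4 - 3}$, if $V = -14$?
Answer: $-168$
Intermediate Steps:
$12 V + \frac{b}{4 - 3} = 12 \left(-14\right) + \frac{0}{4 - 3} = -168 + \frac{0}{4 - 3} = -168 + \frac{0}{1} = -168 + 0 \cdot 1 = -168 + 0 = -168$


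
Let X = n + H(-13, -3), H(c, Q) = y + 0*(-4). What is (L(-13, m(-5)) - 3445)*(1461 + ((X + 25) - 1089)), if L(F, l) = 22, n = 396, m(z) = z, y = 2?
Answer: -2721285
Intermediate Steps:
H(c, Q) = 2 (H(c, Q) = 2 + 0*(-4) = 2 + 0 = 2)
X = 398 (X = 396 + 2 = 398)
(L(-13, m(-5)) - 3445)*(1461 + ((X + 25) - 1089)) = (22 - 3445)*(1461 + ((398 + 25) - 1089)) = -3423*(1461 + (423 - 1089)) = -3423*(1461 - 666) = -3423*795 = -2721285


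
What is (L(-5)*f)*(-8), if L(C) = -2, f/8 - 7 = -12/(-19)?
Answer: 18560/19 ≈ 976.84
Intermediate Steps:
f = 1160/19 (f = 56 + 8*(-12/(-19)) = 56 + 8*(-12*(-1/19)) = 56 + 8*(12/19) = 56 + 96/19 = 1160/19 ≈ 61.053)
(L(-5)*f)*(-8) = -2*1160/19*(-8) = -2320/19*(-8) = 18560/19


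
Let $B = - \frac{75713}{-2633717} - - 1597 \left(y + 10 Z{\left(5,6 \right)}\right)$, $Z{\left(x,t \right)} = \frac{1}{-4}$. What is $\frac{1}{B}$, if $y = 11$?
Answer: $\frac{5267434}{71502934259} \approx 7.3667 \cdot 10^{-5}$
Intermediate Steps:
$Z{\left(x,t \right)} = - \frac{1}{4}$
$B = \frac{71502934259}{5267434}$ ($B = - \frac{75713}{-2633717} - - 1597 \left(11 + 10 \left(- \frac{1}{4}\right)\right) = \left(-75713\right) \left(- \frac{1}{2633717}\right) - - 1597 \left(11 - \frac{5}{2}\right) = \frac{75713}{2633717} - \left(-1597\right) \frac{17}{2} = \frac{75713}{2633717} - - \frac{27149}{2} = \frac{75713}{2633717} + \frac{27149}{2} = \frac{71502934259}{5267434} \approx 13575.0$)
$\frac{1}{B} = \frac{1}{\frac{71502934259}{5267434}} = \frac{5267434}{71502934259}$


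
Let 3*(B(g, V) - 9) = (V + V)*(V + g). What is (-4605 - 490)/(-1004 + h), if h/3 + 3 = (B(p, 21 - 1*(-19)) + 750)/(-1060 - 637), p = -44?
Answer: 8646215/1721018 ≈ 5.0239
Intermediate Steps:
B(g, V) = 9 + 2*V*(V + g)/3 (B(g, V) = 9 + ((V + V)*(V + g))/3 = 9 + ((2*V)*(V + g))/3 = 9 + (2*V*(V + g))/3 = 9 + 2*V*(V + g)/3)
h = -17230/1697 (h = -9 + 3*(((9 + 2*(21 - 1*(-19))²/3 + (⅔)*(21 - 1*(-19))*(-44)) + 750)/(-1060 - 637)) = -9 + 3*(((9 + 2*(21 + 19)²/3 + (⅔)*(21 + 19)*(-44)) + 750)/(-1697)) = -9 + 3*(((9 + (⅔)*40² + (⅔)*40*(-44)) + 750)*(-1/1697)) = -9 + 3*(((9 + (⅔)*1600 - 3520/3) + 750)*(-1/1697)) = -9 + 3*(((9 + 3200/3 - 3520/3) + 750)*(-1/1697)) = -9 + 3*((-293/3 + 750)*(-1/1697)) = -9 + 3*((1957/3)*(-1/1697)) = -9 + 3*(-1957/5091) = -9 - 1957/1697 = -17230/1697 ≈ -10.153)
(-4605 - 490)/(-1004 + h) = (-4605 - 490)/(-1004 - 17230/1697) = -5095/(-1721018/1697) = -5095*(-1697/1721018) = 8646215/1721018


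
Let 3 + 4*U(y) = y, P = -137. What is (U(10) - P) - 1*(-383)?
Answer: 2087/4 ≈ 521.75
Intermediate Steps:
U(y) = -3/4 + y/4
(U(10) - P) - 1*(-383) = ((-3/4 + (1/4)*10) - 1*(-137)) - 1*(-383) = ((-3/4 + 5/2) + 137) + 383 = (7/4 + 137) + 383 = 555/4 + 383 = 2087/4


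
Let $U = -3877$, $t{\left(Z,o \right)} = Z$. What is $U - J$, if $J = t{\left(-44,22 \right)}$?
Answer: $-3833$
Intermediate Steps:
$J = -44$
$U - J = -3877 - -44 = -3877 + 44 = -3833$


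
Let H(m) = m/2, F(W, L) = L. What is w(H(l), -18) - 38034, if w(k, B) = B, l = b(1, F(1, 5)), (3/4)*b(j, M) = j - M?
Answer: -38052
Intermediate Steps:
b(j, M) = -4*M/3 + 4*j/3 (b(j, M) = 4*(j - M)/3 = -4*M/3 + 4*j/3)
l = -16/3 (l = -4/3*5 + (4/3)*1 = -20/3 + 4/3 = -16/3 ≈ -5.3333)
H(m) = m/2 (H(m) = m*(½) = m/2)
w(H(l), -18) - 38034 = -18 - 38034 = -38052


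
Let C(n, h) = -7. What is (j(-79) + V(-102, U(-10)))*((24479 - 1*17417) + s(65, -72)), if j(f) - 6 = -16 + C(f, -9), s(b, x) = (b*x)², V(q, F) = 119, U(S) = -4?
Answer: 2234765124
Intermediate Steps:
s(b, x) = b²*x²
j(f) = -17 (j(f) = 6 + (-16 - 7) = 6 - 23 = -17)
(j(-79) + V(-102, U(-10)))*((24479 - 1*17417) + s(65, -72)) = (-17 + 119)*((24479 - 1*17417) + 65²*(-72)²) = 102*((24479 - 17417) + 4225*5184) = 102*(7062 + 21902400) = 102*21909462 = 2234765124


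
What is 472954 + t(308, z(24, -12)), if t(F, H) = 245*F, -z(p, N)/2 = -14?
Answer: 548414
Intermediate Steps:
z(p, N) = 28 (z(p, N) = -2*(-14) = 28)
472954 + t(308, z(24, -12)) = 472954 + 245*308 = 472954 + 75460 = 548414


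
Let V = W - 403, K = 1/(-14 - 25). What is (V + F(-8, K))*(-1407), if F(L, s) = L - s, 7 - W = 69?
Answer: 8651174/13 ≈ 6.6548e+5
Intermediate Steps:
W = -62 (W = 7 - 1*69 = 7 - 69 = -62)
K = -1/39 (K = 1/(-39) = -1/39 ≈ -0.025641)
V = -465 (V = -62 - 403 = -465)
(V + F(-8, K))*(-1407) = (-465 + (-8 - 1*(-1/39)))*(-1407) = (-465 + (-8 + 1/39))*(-1407) = (-465 - 311/39)*(-1407) = -18446/39*(-1407) = 8651174/13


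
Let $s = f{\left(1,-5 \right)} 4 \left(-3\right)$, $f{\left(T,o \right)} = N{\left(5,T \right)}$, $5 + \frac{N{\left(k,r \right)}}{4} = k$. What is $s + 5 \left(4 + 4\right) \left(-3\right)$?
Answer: $-120$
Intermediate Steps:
$N{\left(k,r \right)} = -20 + 4 k$
$f{\left(T,o \right)} = 0$ ($f{\left(T,o \right)} = -20 + 4 \cdot 5 = -20 + 20 = 0$)
$s = 0$ ($s = 0 \cdot 4 \left(-3\right) = 0 \left(-3\right) = 0$)
$s + 5 \left(4 + 4\right) \left(-3\right) = 0 + 5 \left(4 + 4\right) \left(-3\right) = 0 + 5 \cdot 8 \left(-3\right) = 0 + 40 \left(-3\right) = 0 - 120 = -120$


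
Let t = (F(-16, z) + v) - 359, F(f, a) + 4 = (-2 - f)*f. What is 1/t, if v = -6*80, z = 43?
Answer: -1/1067 ≈ -0.00093721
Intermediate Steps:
F(f, a) = -4 + f*(-2 - f) (F(f, a) = -4 + (-2 - f)*f = -4 + f*(-2 - f))
v = -480
t = -1067 (t = ((-4 - 1*(-16)² - 2*(-16)) - 480) - 359 = ((-4 - 1*256 + 32) - 480) - 359 = ((-4 - 256 + 32) - 480) - 359 = (-228 - 480) - 359 = -708 - 359 = -1067)
1/t = 1/(-1067) = -1/1067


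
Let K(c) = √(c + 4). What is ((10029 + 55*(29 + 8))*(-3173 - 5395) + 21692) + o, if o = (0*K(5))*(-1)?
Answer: -103342660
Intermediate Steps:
K(c) = √(4 + c)
o = 0 (o = (0*√(4 + 5))*(-1) = (0*√9)*(-1) = (0*3)*(-1) = 0*(-1) = 0)
((10029 + 55*(29 + 8))*(-3173 - 5395) + 21692) + o = ((10029 + 55*(29 + 8))*(-3173 - 5395) + 21692) + 0 = ((10029 + 55*37)*(-8568) + 21692) + 0 = ((10029 + 2035)*(-8568) + 21692) + 0 = (12064*(-8568) + 21692) + 0 = (-103364352 + 21692) + 0 = -103342660 + 0 = -103342660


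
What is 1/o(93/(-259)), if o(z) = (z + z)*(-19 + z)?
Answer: 67081/932604 ≈ 0.071929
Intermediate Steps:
o(z) = 2*z*(-19 + z) (o(z) = (2*z)*(-19 + z) = 2*z*(-19 + z))
1/o(93/(-259)) = 1/(2*(93/(-259))*(-19 + 93/(-259))) = 1/(2*(93*(-1/259))*(-19 + 93*(-1/259))) = 1/(2*(-93/259)*(-19 - 93/259)) = 1/(2*(-93/259)*(-5014/259)) = 1/(932604/67081) = 67081/932604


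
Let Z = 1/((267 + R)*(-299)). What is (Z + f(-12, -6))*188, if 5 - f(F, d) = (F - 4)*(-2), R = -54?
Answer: -323275400/63687 ≈ -5076.0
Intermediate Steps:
f(F, d) = -3 + 2*F (f(F, d) = 5 - (F - 4)*(-2) = 5 - (-4 + F)*(-2) = 5 - (8 - 2*F) = 5 + (-8 + 2*F) = -3 + 2*F)
Z = -1/63687 (Z = 1/((267 - 54)*(-299)) = -1/299/213 = (1/213)*(-1/299) = -1/63687 ≈ -1.5702e-5)
(Z + f(-12, -6))*188 = (-1/63687 + (-3 + 2*(-12)))*188 = (-1/63687 + (-3 - 24))*188 = (-1/63687 - 27)*188 = -1719550/63687*188 = -323275400/63687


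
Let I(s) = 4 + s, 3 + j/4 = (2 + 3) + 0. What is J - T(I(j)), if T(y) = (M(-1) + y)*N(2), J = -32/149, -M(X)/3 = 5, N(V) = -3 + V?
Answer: -479/149 ≈ -3.2148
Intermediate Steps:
M(X) = -15 (M(X) = -3*5 = -15)
j = 8 (j = -12 + 4*((2 + 3) + 0) = -12 + 4*(5 + 0) = -12 + 4*5 = -12 + 20 = 8)
J = -32/149 (J = -32*1/149 = -32/149 ≈ -0.21477)
T(y) = 15 - y (T(y) = (-15 + y)*(-3 + 2) = (-15 + y)*(-1) = 15 - y)
J - T(I(j)) = -32/149 - (15 - (4 + 8)) = -32/149 - (15 - 1*12) = -32/149 - (15 - 12) = -32/149 - 1*3 = -32/149 - 3 = -479/149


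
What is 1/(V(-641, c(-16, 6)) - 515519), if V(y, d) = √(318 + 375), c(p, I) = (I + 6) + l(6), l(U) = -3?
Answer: -515519/265759838668 - 3*√77/265759838668 ≈ -1.9399e-6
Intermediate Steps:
c(p, I) = 3 + I (c(p, I) = (I + 6) - 3 = (6 + I) - 3 = 3 + I)
V(y, d) = 3*√77 (V(y, d) = √693 = 3*√77)
1/(V(-641, c(-16, 6)) - 515519) = 1/(3*√77 - 515519) = 1/(-515519 + 3*√77)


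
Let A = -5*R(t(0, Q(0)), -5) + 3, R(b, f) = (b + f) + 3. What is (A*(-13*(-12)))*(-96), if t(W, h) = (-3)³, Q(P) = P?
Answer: -2216448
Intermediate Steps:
t(W, h) = -27
R(b, f) = 3 + b + f
A = 148 (A = -5*(3 - 27 - 5) + 3 = -5*(-29) + 3 = 145 + 3 = 148)
(A*(-13*(-12)))*(-96) = (148*(-13*(-12)))*(-96) = (148*156)*(-96) = 23088*(-96) = -2216448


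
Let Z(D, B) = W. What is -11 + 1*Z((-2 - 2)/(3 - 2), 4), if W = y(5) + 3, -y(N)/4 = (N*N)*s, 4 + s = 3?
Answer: 92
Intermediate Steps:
s = -1 (s = -4 + 3 = -1)
y(N) = 4*N**2 (y(N) = -4*N*N*(-1) = -4*N**2*(-1) = -(-4)*N**2 = 4*N**2)
W = 103 (W = 4*5**2 + 3 = 4*25 + 3 = 100 + 3 = 103)
Z(D, B) = 103
-11 + 1*Z((-2 - 2)/(3 - 2), 4) = -11 + 1*103 = -11 + 103 = 92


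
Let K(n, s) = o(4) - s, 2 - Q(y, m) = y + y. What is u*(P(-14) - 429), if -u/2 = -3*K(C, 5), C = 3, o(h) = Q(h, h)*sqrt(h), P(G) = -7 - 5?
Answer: 44982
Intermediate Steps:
Q(y, m) = 2 - 2*y (Q(y, m) = 2 - (y + y) = 2 - 2*y)
P(G) = -12
o(h) = sqrt(h)*(2 - 2*h) (o(h) = (2 - 2*h)*sqrt(h) = sqrt(h)*(2 - 2*h))
K(n, s) = -12 - s (K(n, s) = 2*sqrt(4)*(1 - 1*4) - s = 2*2*(1 - 4) - s = 2*2*(-3) - s = -12 - s)
u = -102 (u = -(-6)*(-12 - 1*5) = -(-6)*(-12 - 5) = -(-6)*(-17) = -2*51 = -102)
u*(P(-14) - 429) = -102*(-12 - 429) = -102*(-441) = 44982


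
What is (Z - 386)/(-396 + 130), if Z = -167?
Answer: 79/38 ≈ 2.0789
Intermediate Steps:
(Z - 386)/(-396 + 130) = (-167 - 386)/(-396 + 130) = -553/(-266) = -553*(-1/266) = 79/38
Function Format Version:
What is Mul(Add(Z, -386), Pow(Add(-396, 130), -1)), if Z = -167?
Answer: Rational(79, 38) ≈ 2.0789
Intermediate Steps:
Mul(Add(Z, -386), Pow(Add(-396, 130), -1)) = Mul(Add(-167, -386), Pow(Add(-396, 130), -1)) = Mul(-553, Pow(-266, -1)) = Mul(-553, Rational(-1, 266)) = Rational(79, 38)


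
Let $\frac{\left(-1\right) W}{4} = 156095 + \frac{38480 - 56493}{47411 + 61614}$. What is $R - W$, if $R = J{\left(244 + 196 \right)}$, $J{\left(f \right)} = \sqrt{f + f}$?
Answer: $\frac{68072957448}{109025} + 4 \sqrt{55} \approx 6.2441 \cdot 10^{5}$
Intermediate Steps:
$J{\left(f \right)} = \sqrt{2} \sqrt{f}$ ($J{\left(f \right)} = \sqrt{2 f} = \sqrt{2} \sqrt{f}$)
$R = 4 \sqrt{55}$ ($R = \sqrt{2} \sqrt{244 + 196} = \sqrt{2} \sqrt{440} = \sqrt{2} \cdot 2 \sqrt{110} = 4 \sqrt{55} \approx 29.665$)
$W = - \frac{68072957448}{109025}$ ($W = - 4 \left(156095 + \frac{38480 - 56493}{47411 + 61614}\right) = - 4 \left(156095 - \frac{18013}{109025}\right) = \left(-4\right) \frac{17018239362}{109025} = - \frac{68072957448}{109025} \approx -6.2438 \cdot 10^{5}$)
$R - W = 4 \sqrt{55} - - \frac{68072957448}{109025} = 4 \sqrt{55} + \frac{68072957448}{109025} = \frac{68072957448}{109025} + 4 \sqrt{55}$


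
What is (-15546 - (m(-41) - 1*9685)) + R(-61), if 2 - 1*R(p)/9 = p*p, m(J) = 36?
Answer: -39368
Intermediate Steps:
R(p) = 18 - 9*p² (R(p) = 18 - 9*p*p = 18 - 9*p²)
(-15546 - (m(-41) - 1*9685)) + R(-61) = (-15546 - (36 - 1*9685)) + (18 - 9*(-61)²) = (-15546 - (36 - 9685)) + (18 - 9*3721) = (-15546 - 1*(-9649)) + (18 - 33489) = (-15546 + 9649) - 33471 = -5897 - 33471 = -39368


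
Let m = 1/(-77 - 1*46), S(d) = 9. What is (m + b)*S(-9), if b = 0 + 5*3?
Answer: 5532/41 ≈ 134.93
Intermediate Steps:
b = 15 (b = 0 + 15 = 15)
m = -1/123 (m = 1/(-77 - 46) = 1/(-123) = -1/123 ≈ -0.0081301)
(m + b)*S(-9) = (-1/123 + 15)*9 = (1844/123)*9 = 5532/41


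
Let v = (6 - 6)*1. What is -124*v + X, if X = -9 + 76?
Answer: 67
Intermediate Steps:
X = 67
v = 0 (v = 0*1 = 0)
-124*v + X = -124*0 + 67 = 0 + 67 = 67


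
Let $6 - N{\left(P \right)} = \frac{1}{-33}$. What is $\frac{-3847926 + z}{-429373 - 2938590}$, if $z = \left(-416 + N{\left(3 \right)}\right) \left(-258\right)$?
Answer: $\frac{41163692}{37047593} \approx 1.1111$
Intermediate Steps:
$N{\left(P \right)} = \frac{199}{33}$ ($N{\left(P \right)} = 6 - \frac{1}{-33} = 6 - - \frac{1}{33} = 6 + \frac{1}{33} = \frac{199}{33}$)
$z = \frac{1163494}{11}$ ($z = \left(-416 + \frac{199}{33}\right) \left(-258\right) = \left(- \frac{13529}{33}\right) \left(-258\right) = \frac{1163494}{11} \approx 1.0577 \cdot 10^{5}$)
$\frac{-3847926 + z}{-429373 - 2938590} = \frac{-3847926 + \frac{1163494}{11}}{-429373 - 2938590} = - \frac{41163692}{11 \left(-3367963\right)} = \left(- \frac{41163692}{11}\right) \left(- \frac{1}{3367963}\right) = \frac{41163692}{37047593}$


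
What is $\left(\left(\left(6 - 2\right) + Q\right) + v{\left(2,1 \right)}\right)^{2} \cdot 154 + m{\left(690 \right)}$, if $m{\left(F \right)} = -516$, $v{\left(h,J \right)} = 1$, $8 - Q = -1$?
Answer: $29668$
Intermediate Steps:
$Q = 9$ ($Q = 8 - -1 = 8 + 1 = 9$)
$\left(\left(\left(6 - 2\right) + Q\right) + v{\left(2,1 \right)}\right)^{2} \cdot 154 + m{\left(690 \right)} = \left(\left(\left(6 - 2\right) + 9\right) + 1\right)^{2} \cdot 154 - 516 = \left(\left(4 + 9\right) + 1\right)^{2} \cdot 154 - 516 = \left(13 + 1\right)^{2} \cdot 154 - 516 = 14^{2} \cdot 154 - 516 = 196 \cdot 154 - 516 = 30184 - 516 = 29668$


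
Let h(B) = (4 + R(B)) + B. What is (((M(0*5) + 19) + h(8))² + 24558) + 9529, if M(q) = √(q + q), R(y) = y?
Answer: 35608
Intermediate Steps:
h(B) = 4 + 2*B (h(B) = (4 + B) + B = 4 + 2*B)
M(q) = √2*√q (M(q) = √(2*q) = √2*√q)
(((M(0*5) + 19) + h(8))² + 24558) + 9529 = (((√2*√(0*5) + 19) + (4 + 2*8))² + 24558) + 9529 = (((√2*√0 + 19) + (4 + 16))² + 24558) + 9529 = (((√2*0 + 19) + 20)² + 24558) + 9529 = (((0 + 19) + 20)² + 24558) + 9529 = ((19 + 20)² + 24558) + 9529 = (39² + 24558) + 9529 = (1521 + 24558) + 9529 = 26079 + 9529 = 35608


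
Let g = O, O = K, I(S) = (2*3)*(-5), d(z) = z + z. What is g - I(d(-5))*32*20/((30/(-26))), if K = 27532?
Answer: 10892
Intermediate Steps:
d(z) = 2*z
I(S) = -30 (I(S) = 6*(-5) = -30)
O = 27532
g = 27532
g - I(d(-5))*32*20/((30/(-26))) = 27532 - (-30*32)*20/((30/(-26))) = 27532 - (-960)*20/((30*(-1/26))) = 27532 - (-960)*20/(-15/13) = 27532 - (-960)*20*(-13/15) = 27532 - (-960)*(-52)/3 = 27532 - 1*16640 = 27532 - 16640 = 10892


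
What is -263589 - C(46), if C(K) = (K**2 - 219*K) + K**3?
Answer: -352967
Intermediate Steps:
C(K) = K**2 + K**3 - 219*K
-263589 - C(46) = -263589 - 46*(-219 + 46 + 46**2) = -263589 - 46*(-219 + 46 + 2116) = -263589 - 46*1943 = -263589 - 1*89378 = -263589 - 89378 = -352967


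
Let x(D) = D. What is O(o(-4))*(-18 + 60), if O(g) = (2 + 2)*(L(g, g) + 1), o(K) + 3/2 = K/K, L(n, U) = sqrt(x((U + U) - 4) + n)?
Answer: 168 + 84*I*sqrt(22) ≈ 168.0 + 394.0*I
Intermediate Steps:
L(n, U) = sqrt(-4 + n + 2*U) (L(n, U) = sqrt(((U + U) - 4) + n) = sqrt((2*U - 4) + n) = sqrt((-4 + 2*U) + n) = sqrt(-4 + n + 2*U))
o(K) = -1/2 (o(K) = -3/2 + K/K = -3/2 + 1 = -1/2)
O(g) = 4 + 4*sqrt(-4 + 3*g) (O(g) = (2 + 2)*(sqrt(-4 + g + 2*g) + 1) = 4*(sqrt(-4 + 3*g) + 1) = 4*(1 + sqrt(-4 + 3*g)) = 4 + 4*sqrt(-4 + 3*g))
O(o(-4))*(-18 + 60) = (4 + 4*sqrt(-4 + 3*(-1/2)))*(-18 + 60) = (4 + 4*sqrt(-4 - 3/2))*42 = (4 + 4*sqrt(-11/2))*42 = (4 + 4*(I*sqrt(22)/2))*42 = (4 + 2*I*sqrt(22))*42 = 168 + 84*I*sqrt(22)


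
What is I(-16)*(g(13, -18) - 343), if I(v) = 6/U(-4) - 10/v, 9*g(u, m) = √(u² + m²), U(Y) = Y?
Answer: 2401/8 - 7*√493/72 ≈ 297.97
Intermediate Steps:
g(u, m) = √(m² + u²)/9 (g(u, m) = √(u² + m²)/9 = √(m² + u²)/9)
I(v) = -3/2 - 10/v (I(v) = 6/(-4) - 10/v = 6*(-¼) - 10/v = -3/2 - 10/v)
I(-16)*(g(13, -18) - 343) = (-3/2 - 10/(-16))*(√((-18)² + 13²)/9 - 343) = (-3/2 - 10*(-1/16))*(√(324 + 169)/9 - 343) = (-3/2 + 5/8)*(√493/9 - 343) = -7*(-343 + √493/9)/8 = 2401/8 - 7*√493/72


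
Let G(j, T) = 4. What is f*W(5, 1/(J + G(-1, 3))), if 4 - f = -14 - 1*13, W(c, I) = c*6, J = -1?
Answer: 930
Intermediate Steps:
W(c, I) = 6*c
f = 31 (f = 4 - (-14 - 1*13) = 4 - (-14 - 13) = 4 - 1*(-27) = 4 + 27 = 31)
f*W(5, 1/(J + G(-1, 3))) = 31*(6*5) = 31*30 = 930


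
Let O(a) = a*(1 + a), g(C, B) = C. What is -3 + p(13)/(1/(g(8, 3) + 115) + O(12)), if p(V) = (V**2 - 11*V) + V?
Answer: -52770/19189 ≈ -2.7500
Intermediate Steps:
p(V) = V**2 - 10*V
-3 + p(13)/(1/(g(8, 3) + 115) + O(12)) = -3 + (13*(-10 + 13))/(1/(8 + 115) + 12*(1 + 12)) = -3 + (13*3)/(1/123 + 12*13) = -3 + 39/(1/123 + 156) = -3 + 39/(19189/123) = -3 + (123/19189)*39 = -3 + 4797/19189 = -52770/19189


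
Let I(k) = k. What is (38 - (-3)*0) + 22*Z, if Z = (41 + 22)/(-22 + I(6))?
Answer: -389/8 ≈ -48.625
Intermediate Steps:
Z = -63/16 (Z = (41 + 22)/(-22 + 6) = 63/(-16) = 63*(-1/16) = -63/16 ≈ -3.9375)
(38 - (-3)*0) + 22*Z = (38 - (-3)*0) + 22*(-63/16) = (38 - 1*0) - 693/8 = (38 + 0) - 693/8 = 38 - 693/8 = -389/8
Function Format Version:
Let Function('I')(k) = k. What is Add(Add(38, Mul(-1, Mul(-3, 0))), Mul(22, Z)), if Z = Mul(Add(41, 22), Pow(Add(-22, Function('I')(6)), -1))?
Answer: Rational(-389, 8) ≈ -48.625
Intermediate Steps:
Z = Rational(-63, 16) (Z = Mul(Add(41, 22), Pow(Add(-22, 6), -1)) = Mul(63, Pow(-16, -1)) = Mul(63, Rational(-1, 16)) = Rational(-63, 16) ≈ -3.9375)
Add(Add(38, Mul(-1, Mul(-3, 0))), Mul(22, Z)) = Add(Add(38, Mul(-1, Mul(-3, 0))), Mul(22, Rational(-63, 16))) = Add(Add(38, Mul(-1, 0)), Rational(-693, 8)) = Add(Add(38, 0), Rational(-693, 8)) = Add(38, Rational(-693, 8)) = Rational(-389, 8)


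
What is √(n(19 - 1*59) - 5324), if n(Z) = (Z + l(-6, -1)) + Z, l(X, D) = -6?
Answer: I*√5410 ≈ 73.553*I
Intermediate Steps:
n(Z) = -6 + 2*Z (n(Z) = (Z - 6) + Z = (-6 + Z) + Z = -6 + 2*Z)
√(n(19 - 1*59) - 5324) = √((-6 + 2*(19 - 1*59)) - 5324) = √((-6 + 2*(19 - 59)) - 5324) = √((-6 + 2*(-40)) - 5324) = √((-6 - 80) - 5324) = √(-86 - 5324) = √(-5410) = I*√5410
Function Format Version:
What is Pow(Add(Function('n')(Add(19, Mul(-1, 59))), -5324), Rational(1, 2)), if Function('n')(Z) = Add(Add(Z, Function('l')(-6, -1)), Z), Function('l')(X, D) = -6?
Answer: Mul(I, Pow(5410, Rational(1, 2))) ≈ Mul(73.553, I)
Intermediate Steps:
Function('n')(Z) = Add(-6, Mul(2, Z)) (Function('n')(Z) = Add(Add(Z, -6), Z) = Add(Add(-6, Z), Z) = Add(-6, Mul(2, Z)))
Pow(Add(Function('n')(Add(19, Mul(-1, 59))), -5324), Rational(1, 2)) = Pow(Add(Add(-6, Mul(2, Add(19, Mul(-1, 59)))), -5324), Rational(1, 2)) = Pow(Add(Add(-6, Mul(2, Add(19, -59))), -5324), Rational(1, 2)) = Pow(Add(Add(-6, Mul(2, -40)), -5324), Rational(1, 2)) = Pow(Add(Add(-6, -80), -5324), Rational(1, 2)) = Pow(Add(-86, -5324), Rational(1, 2)) = Pow(-5410, Rational(1, 2)) = Mul(I, Pow(5410, Rational(1, 2)))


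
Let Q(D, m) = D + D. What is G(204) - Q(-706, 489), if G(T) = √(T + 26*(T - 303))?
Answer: 1412 + I*√2370 ≈ 1412.0 + 48.683*I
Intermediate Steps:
Q(D, m) = 2*D
G(T) = √(-7878 + 27*T) (G(T) = √(T + 26*(-303 + T)) = √(T + (-7878 + 26*T)) = √(-7878 + 27*T))
G(204) - Q(-706, 489) = √(-7878 + 27*204) - 2*(-706) = √(-7878 + 5508) - 1*(-1412) = √(-2370) + 1412 = I*√2370 + 1412 = 1412 + I*√2370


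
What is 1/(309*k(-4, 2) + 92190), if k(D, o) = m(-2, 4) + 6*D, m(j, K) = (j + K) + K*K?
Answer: 1/90336 ≈ 1.1070e-5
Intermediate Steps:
m(j, K) = K + j + K² (m(j, K) = (K + j) + K² = K + j + K²)
k(D, o) = 18 + 6*D (k(D, o) = (4 - 2 + 4²) + 6*D = (4 - 2 + 16) + 6*D = 18 + 6*D)
1/(309*k(-4, 2) + 92190) = 1/(309*(18 + 6*(-4)) + 92190) = 1/(309*(18 - 24) + 92190) = 1/(309*(-6) + 92190) = 1/(-1854 + 92190) = 1/90336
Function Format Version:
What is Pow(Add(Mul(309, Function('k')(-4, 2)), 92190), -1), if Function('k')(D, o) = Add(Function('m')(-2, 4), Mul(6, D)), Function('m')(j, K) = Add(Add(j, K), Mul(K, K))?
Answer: Rational(1, 90336) ≈ 1.1070e-5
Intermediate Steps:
Function('m')(j, K) = Add(K, j, Pow(K, 2)) (Function('m')(j, K) = Add(Add(K, j), Pow(K, 2)) = Add(K, j, Pow(K, 2)))
Function('k')(D, o) = Add(18, Mul(6, D)) (Function('k')(D, o) = Add(Add(4, -2, Pow(4, 2)), Mul(6, D)) = Add(Add(4, -2, 16), Mul(6, D)) = Add(18, Mul(6, D)))
Pow(Add(Mul(309, Function('k')(-4, 2)), 92190), -1) = Pow(Add(Mul(309, Add(18, Mul(6, -4))), 92190), -1) = Pow(Add(Mul(309, Add(18, -24)), 92190), -1) = Pow(Add(Mul(309, -6), 92190), -1) = Pow(Add(-1854, 92190), -1) = Pow(90336, -1) = Rational(1, 90336)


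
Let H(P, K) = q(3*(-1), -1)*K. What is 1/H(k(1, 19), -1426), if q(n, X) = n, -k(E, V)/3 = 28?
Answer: 1/4278 ≈ 0.00023375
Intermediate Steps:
k(E, V) = -84 (k(E, V) = -3*28 = -84)
H(P, K) = -3*K (H(P, K) = (3*(-1))*K = -3*K)
1/H(k(1, 19), -1426) = 1/(-3*(-1426)) = 1/4278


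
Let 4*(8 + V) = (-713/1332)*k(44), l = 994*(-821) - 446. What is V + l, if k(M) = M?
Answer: -1087623139/1332 ≈ -8.1653e+5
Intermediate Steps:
l = -816520 (l = -816074 - 446 = -816520)
V = -18499/1332 (V = -8 + (-713/1332*44)/4 = -8 + (¼)*(-7843/333) = -8 - 7843/1332 = -18499/1332 ≈ -13.888)
V + l = -18499/1332 - 816520 = -1087623139/1332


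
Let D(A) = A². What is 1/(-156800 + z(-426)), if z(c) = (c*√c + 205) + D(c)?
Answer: 24881/696372937 + 426*I*√426/696372937 ≈ 3.5729e-5 + 1.2626e-5*I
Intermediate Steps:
z(c) = 205 + c² + c^(3/2) (z(c) = (c*√c + 205) + c² = (c^(3/2) + 205) + c² = (205 + c^(3/2)) + c² = 205 + c² + c^(3/2))
1/(-156800 + z(-426)) = 1/(-156800 + (205 + (-426)² + (-426)^(3/2))) = 1/(-156800 + (205 + 181476 - 426*I*√426)) = 1/(-156800 + (181681 - 426*I*√426)) = 1/(24881 - 426*I*√426)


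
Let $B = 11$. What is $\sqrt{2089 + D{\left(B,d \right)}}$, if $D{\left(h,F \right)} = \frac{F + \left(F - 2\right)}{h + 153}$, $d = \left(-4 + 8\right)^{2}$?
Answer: $\frac{\sqrt{14047666}}{82} \approx 45.708$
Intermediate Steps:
$d = 16$ ($d = 4^{2} = 16$)
$D{\left(h,F \right)} = \frac{-2 + 2 F}{153 + h}$ ($D{\left(h,F \right)} = \frac{F + \left(F - 2\right)}{153 + h} = \frac{F + \left(-2 + F\right)}{153 + h} = \frac{-2 + 2 F}{153 + h}$)
$\sqrt{2089 + D{\left(B,d \right)}} = \sqrt{2089 + \frac{2 \left(-1 + 16\right)}{153 + 11}} = \sqrt{2089 + 2 \cdot \frac{1}{164} \cdot 15} = \sqrt{2089 + \frac{15}{82}} = \sqrt{\frac{171313}{82}} = \frac{\sqrt{14047666}}{82}$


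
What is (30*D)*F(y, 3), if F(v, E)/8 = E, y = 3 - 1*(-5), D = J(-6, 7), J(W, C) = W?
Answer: -4320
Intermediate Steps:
D = -6
y = 8 (y = 3 + 5 = 8)
F(v, E) = 8*E
(30*D)*F(y, 3) = (30*(-6))*(8*3) = -180*24 = -4320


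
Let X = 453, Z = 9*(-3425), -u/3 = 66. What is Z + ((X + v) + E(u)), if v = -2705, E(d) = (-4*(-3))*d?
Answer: -35453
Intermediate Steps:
u = -198 (u = -3*66 = -198)
E(d) = 12*d
Z = -30825
Z + ((X + v) + E(u)) = -30825 + ((453 - 2705) + 12*(-198)) = -30825 + (-2252 - 2376) = -30825 - 4628 = -35453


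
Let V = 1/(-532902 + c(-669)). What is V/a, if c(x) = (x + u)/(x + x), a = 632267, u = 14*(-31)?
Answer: -1338/450820137349391 ≈ -2.9679e-12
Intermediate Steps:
u = -434
c(x) = (-434 + x)/(2*x) (c(x) = (x - 434)/(x + x) = (-434 + x)/((2*x)) = (-434 + x)*(1/(2*x)) = (-434 + x)/(2*x))
V = -1338/713021773 (V = 1/(-532902 + (½)*(-434 - 669)/(-669)) = 1/(-532902 + (½)*(-1/669)*(-1103)) = 1/(-532902 + 1103/1338) = 1/(-713021773/1338) = -1338/713021773 ≈ -1.8765e-6)
V/a = -1338/713021773/632267 = -1338/713021773*1/632267 = -1338/450820137349391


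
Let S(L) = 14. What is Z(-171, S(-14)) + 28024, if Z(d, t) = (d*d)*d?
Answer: -4972187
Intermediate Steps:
Z(d, t) = d³ (Z(d, t) = d²*d = d³)
Z(-171, S(-14)) + 28024 = (-171)³ + 28024 = -5000211 + 28024 = -4972187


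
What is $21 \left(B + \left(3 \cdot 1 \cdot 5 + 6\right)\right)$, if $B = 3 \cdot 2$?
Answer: $567$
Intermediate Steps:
$B = 6$
$21 \left(B + \left(3 \cdot 1 \cdot 5 + 6\right)\right) = 21 \left(6 + \left(3 \cdot 1 \cdot 5 + 6\right)\right) = 21 \left(6 + \left(3 \cdot 5 + 6\right)\right) = 21 \left(6 + \left(15 + 6\right)\right) = 21 \left(6 + 21\right) = 21 \cdot 27 = 567$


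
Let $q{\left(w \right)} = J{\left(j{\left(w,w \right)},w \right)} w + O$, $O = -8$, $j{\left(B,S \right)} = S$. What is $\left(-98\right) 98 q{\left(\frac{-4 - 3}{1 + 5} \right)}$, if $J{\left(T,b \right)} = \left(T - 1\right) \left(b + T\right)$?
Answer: $\frac{3603901}{27} \approx 1.3348 \cdot 10^{5}$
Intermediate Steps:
$J{\left(T,b \right)} = \left(-1 + T\right) \left(T + b\right)$
$q{\left(w \right)} = -8 + w \left(- 2 w + 2 w^{2}\right)$ ($q{\left(w \right)} = \left(w^{2} - w - w + w w\right) w - 8 = \left(w^{2} - w - w + w^{2}\right) w - 8 = \left(- 2 w + 2 w^{2}\right) w - 8 = w \left(- 2 w + 2 w^{2}\right) - 8 = -8 + w \left(- 2 w + 2 w^{2}\right)$)
$\left(-98\right) 98 q{\left(\frac{-4 - 3}{1 + 5} \right)} = \left(-98\right) 98 \left(-8 + 2 \left(\frac{-4 - 3}{1 + 5}\right)^{2} \left(-1 + \frac{-4 - 3}{1 + 5}\right)\right) = - 9604 \left(-8 + 2 \left(- \frac{7}{6}\right)^{2} \left(-1 - \frac{7}{6}\right)\right) = - 9604 \left(-8 + 2 \cdot \frac{49}{36} \left(- \frac{13}{6}\right)\right) = - 9604 \left(-8 - \frac{637}{108}\right) = \left(-9604\right) \left(- \frac{1501}{108}\right) = \frac{3603901}{27}$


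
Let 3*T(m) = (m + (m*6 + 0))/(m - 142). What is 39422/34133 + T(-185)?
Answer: 82875217/33484473 ≈ 2.4750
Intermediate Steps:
T(m) = 7*m/(3*(-142 + m)) (T(m) = ((m + (m*6 + 0))/(m - 142))/3 = ((m + (6*m + 0))/(-142 + m))/3 = ((m + 6*m)/(-142 + m))/3 = ((7*m)/(-142 + m))/3 = (7*m/(-142 + m))/3 = 7*m/(3*(-142 + m)))
39422/34133 + T(-185) = 39422/34133 + (7/3)*(-185)/(-142 - 185) = 39422*(1/34133) + (7/3)*(-185)/(-327) = 39422/34133 + (7/3)*(-185)*(-1/327) = 39422/34133 + 1295/981 = 82875217/33484473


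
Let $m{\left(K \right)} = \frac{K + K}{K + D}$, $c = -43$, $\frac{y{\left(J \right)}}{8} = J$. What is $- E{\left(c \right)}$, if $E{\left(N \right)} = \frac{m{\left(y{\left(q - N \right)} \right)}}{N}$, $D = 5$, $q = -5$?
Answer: $\frac{608}{13287} \approx 0.045759$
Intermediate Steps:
$y{\left(J \right)} = 8 J$
$m{\left(K \right)} = \frac{2 K}{5 + K}$ ($m{\left(K \right)} = \frac{K + K}{K + 5} = \frac{2 K}{5 + K}$)
$E{\left(N \right)} = \frac{2 \left(-40 - 8 N\right)}{N \left(-35 - 8 N\right)}$ ($E{\left(N \right)} = \frac{2 \cdot 8 \left(-5 - N\right) \frac{1}{5 + 8 \left(-5 - N\right)}}{N} = \frac{2 \left(-40 - 8 N\right) \frac{1}{5 - \left(40 + 8 N\right)}}{N} = \frac{2 \left(-40 - 8 N\right) \frac{1}{-35 - 8 N}}{N} = \frac{2 \frac{1}{-35 - 8 N} \left(-40 - 8 N\right)}{N} = \frac{2 \left(-40 - 8 N\right)}{N \left(-35 - 8 N\right)}$)
$- E{\left(c \right)} = - \frac{16 \left(5 - 43\right)}{\left(-43\right) \left(35 + 8 \left(-43\right)\right)} = - \frac{16 \left(-1\right) \left(-38\right)}{43 \left(35 - 344\right)} = - \frac{16 \left(-1\right) \left(-38\right)}{43 \left(-309\right)} = - \frac{16 \left(-1\right) \left(-1\right) \left(-38\right)}{43 \cdot 309} = \left(-1\right) \left(- \frac{608}{13287}\right) = \frac{608}{13287}$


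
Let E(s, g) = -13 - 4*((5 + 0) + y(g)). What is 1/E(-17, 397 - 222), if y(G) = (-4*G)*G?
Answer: 1/489967 ≈ 2.0410e-6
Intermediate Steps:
y(G) = -4*G**2
E(s, g) = -33 + 16*g**2 (E(s, g) = -13 - 4*((5 + 0) - 4*g**2) = -13 - 4*(5 - 4*g**2) = -13 + (-20 + 16*g**2) = -33 + 16*g**2)
1/E(-17, 397 - 222) = 1/(-33 + 16*(397 - 222)**2) = 1/(-33 + 16*175**2) = 1/(-33 + 16*30625) = 1/(-33 + 490000) = 1/489967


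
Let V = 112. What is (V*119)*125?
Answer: 1666000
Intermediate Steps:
(V*119)*125 = (112*119)*125 = 13328*125 = 1666000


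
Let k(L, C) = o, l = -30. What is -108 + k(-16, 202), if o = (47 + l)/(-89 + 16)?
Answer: -7901/73 ≈ -108.23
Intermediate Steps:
o = -17/73 (o = (47 - 30)/(-89 + 16) = 17/(-73) = 17*(-1/73) = -17/73 ≈ -0.23288)
k(L, C) = -17/73
-108 + k(-16, 202) = -108 - 17/73 = -7901/73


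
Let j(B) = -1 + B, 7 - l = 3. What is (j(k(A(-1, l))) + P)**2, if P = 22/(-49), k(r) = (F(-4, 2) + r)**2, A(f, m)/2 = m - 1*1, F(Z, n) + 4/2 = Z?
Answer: 5041/2401 ≈ 2.0995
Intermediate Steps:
l = 4 (l = 7 - 1*3 = 7 - 3 = 4)
F(Z, n) = -2 + Z
A(f, m) = -2 + 2*m (A(f, m) = 2*(m - 1*1) = 2*(m - 1) = 2*(-1 + m) = -2 + 2*m)
k(r) = (-6 + r)**2 (k(r) = ((-2 - 4) + r)**2 = (-6 + r)**2)
P = -22/49 (P = 22*(-1/49) = -22/49 ≈ -0.44898)
(j(k(A(-1, l))) + P)**2 = ((-1 + (-6 + (-2 + 2*4))**2) - 22/49)**2 = ((-1 + (-6 + (-2 + 8))**2) - 22/49)**2 = ((-1 + (-6 + 6)**2) - 22/49)**2 = ((-1 + 0**2) - 22/49)**2 = ((-1 + 0) - 22/49)**2 = (-1 - 22/49)**2 = (-71/49)**2 = 5041/2401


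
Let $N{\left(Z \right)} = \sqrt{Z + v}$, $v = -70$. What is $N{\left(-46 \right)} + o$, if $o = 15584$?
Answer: $15584 + 2 i \sqrt{29} \approx 15584.0 + 10.77 i$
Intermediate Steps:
$N{\left(Z \right)} = \sqrt{-70 + Z}$ ($N{\left(Z \right)} = \sqrt{Z - 70} = \sqrt{-70 + Z}$)
$N{\left(-46 \right)} + o = \sqrt{-70 - 46} + 15584 = \sqrt{-116} + 15584 = 2 i \sqrt{29} + 15584 = 15584 + 2 i \sqrt{29}$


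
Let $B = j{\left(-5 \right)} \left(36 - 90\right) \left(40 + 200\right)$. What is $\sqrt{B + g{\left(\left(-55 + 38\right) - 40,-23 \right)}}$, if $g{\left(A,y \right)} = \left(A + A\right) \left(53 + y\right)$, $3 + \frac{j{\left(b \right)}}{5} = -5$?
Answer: $6 \sqrt{14305} \approx 717.62$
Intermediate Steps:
$j{\left(b \right)} = -40$ ($j{\left(b \right)} = -15 + 5 \left(-5\right) = -15 - 25 = -40$)
$g{\left(A,y \right)} = 2 A \left(53 + y\right)$
$B = 518400$ ($B = - 40 \left(36 - 90\right) \left(40 + 200\right) = - 40 \left(\left(-54\right) 240\right) = \left(-40\right) \left(-12960\right) = 518400$)
$\sqrt{B + g{\left(\left(-55 + 38\right) - 40,-23 \right)}} = \sqrt{518400 + 2 \left(\left(-55 + 38\right) - 40\right) \left(53 - 23\right)} = \sqrt{518400 + 2 \left(-17 - 40\right) 30} = \sqrt{518400 + 2 \left(-57\right) 30} = \sqrt{518400 - 3420} = \sqrt{514980} = 6 \sqrt{14305}$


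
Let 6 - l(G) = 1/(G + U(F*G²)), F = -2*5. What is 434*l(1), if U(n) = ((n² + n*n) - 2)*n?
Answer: 5153750/1979 ≈ 2604.2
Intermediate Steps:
F = -10
U(n) = n*(-2 + 2*n²) (U(n) = ((n² + n²) - 2)*n = (2*n² - 2)*n = (-2 + 2*n²)*n = n*(-2 + 2*n²))
l(G) = 6 - 1/(G - 20*G²*(-1 + 100*G⁴)) (l(G) = 6 - 1/(G + 2*(-10*G²)*(-1 + (-10*G²)²)) = 6 - 1/(G + 2*(-10*G²)*(-1 + 100*G⁴)) = 6 - 1/(G - 20*G²*(-1 + 100*G⁴)))
434*l(1) = 434*((1 - 120*1² - 6*1 + 12000*1⁶)/(1*(-1 - 20*1 + 2000*1⁵))) = 434*(1*(1 - 120*1 - 6 + 12000*1)/(-1 - 20 + 2000*1)) = 434*(1*(1 - 120 - 6 + 12000)/(-1 - 20 + 2000)) = 434*(1*11875/1979) = 434*(1*(1/1979)*11875) = 434*(11875/1979) = 5153750/1979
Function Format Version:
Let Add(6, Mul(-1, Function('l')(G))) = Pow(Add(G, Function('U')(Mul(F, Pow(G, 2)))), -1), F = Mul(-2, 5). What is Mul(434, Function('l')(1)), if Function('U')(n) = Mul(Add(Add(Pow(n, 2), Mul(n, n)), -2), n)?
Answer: Rational(5153750, 1979) ≈ 2604.2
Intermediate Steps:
F = -10
Function('U')(n) = Mul(n, Add(-2, Mul(2, Pow(n, 2)))) (Function('U')(n) = Mul(Add(Add(Pow(n, 2), Pow(n, 2)), -2), n) = Mul(Add(Mul(2, Pow(n, 2)), -2), n) = Mul(Add(-2, Mul(2, Pow(n, 2))), n) = Mul(n, Add(-2, Mul(2, Pow(n, 2)))))
Function('l')(G) = Add(6, Mul(-1, Pow(Add(G, Mul(-20, Pow(G, 2), Add(-1, Mul(100, Pow(G, 4))))), -1))) (Function('l')(G) = Add(6, Mul(-1, Pow(Add(G, Mul(2, Mul(-10, Pow(G, 2)), Add(-1, Pow(Mul(-10, Pow(G, 2)), 2)))), -1))) = Add(6, Mul(-1, Pow(Add(G, Mul(2, Mul(-10, Pow(G, 2)), Add(-1, Mul(100, Pow(G, 4))))), -1))) = Add(6, Mul(-1, Pow(Add(G, Mul(-20, Pow(G, 2), Add(-1, Mul(100, Pow(G, 4))))), -1))))
Mul(434, Function('l')(1)) = Mul(434, Mul(Pow(1, -1), Pow(Add(-1, Mul(-20, 1), Mul(2000, Pow(1, 5))), -1), Add(1, Mul(-120, Pow(1, 2)), Mul(-6, 1), Mul(12000, Pow(1, 6))))) = Mul(434, Mul(1, Pow(Add(-1, -20, Mul(2000, 1)), -1), Add(1, Mul(-120, 1), -6, Mul(12000, 1)))) = Mul(434, Mul(1, Pow(Add(-1, -20, 2000), -1), Add(1, -120, -6, 12000))) = Mul(434, Mul(1, Pow(1979, -1), 11875)) = Mul(434, Mul(1, Rational(1, 1979), 11875)) = Mul(434, Rational(11875, 1979)) = Rational(5153750, 1979)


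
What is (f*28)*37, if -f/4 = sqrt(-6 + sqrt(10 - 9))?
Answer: -4144*I*sqrt(5) ≈ -9266.3*I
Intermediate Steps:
f = -4*I*sqrt(5) (f = -4*sqrt(-6 + sqrt(10 - 9)) = -4*sqrt(-6 + sqrt(1)) = -4*sqrt(-6 + 1) = -4*I*sqrt(5) ≈ -8.9443*I)
(f*28)*37 = (-4*I*sqrt(5)*28)*37 = -112*I*sqrt(5)*37 = -4144*I*sqrt(5)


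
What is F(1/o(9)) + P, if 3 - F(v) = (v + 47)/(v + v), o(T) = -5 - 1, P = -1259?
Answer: -2231/2 ≈ -1115.5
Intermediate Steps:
o(T) = -6
F(v) = 3 - (47 + v)/(2*v) (F(v) = 3 - (v + 47)/(v + v) = 3 - (47 + v)/(2*v))
F(1/o(9)) + P = (-47 + 5/(-6))/(2*(1/(-6))) - 1259 = (-47 + 5*(-1/6))/(2*(-1/6)) - 1259 = (1/2)*(-6)*(-47 - 5/6) - 1259 = (1/2)*(-6)*(-287/6) - 1259 = 287/2 - 1259 = -2231/2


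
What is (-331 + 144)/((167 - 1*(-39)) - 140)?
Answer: -17/6 ≈ -2.8333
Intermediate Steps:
(-331 + 144)/((167 - 1*(-39)) - 140) = -187/((167 + 39) - 140) = -187/(206 - 140) = -187/66 = -187*1/66 = -17/6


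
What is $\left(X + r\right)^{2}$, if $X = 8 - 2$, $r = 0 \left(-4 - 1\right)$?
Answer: $36$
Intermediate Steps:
$r = 0$ ($r = 0 \left(-5\right) = 0$)
$X = 6$
$\left(X + r\right)^{2} = \left(6 + 0\right)^{2} = 6^{2} = 36$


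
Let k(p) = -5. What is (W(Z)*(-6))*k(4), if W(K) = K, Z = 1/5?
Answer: 6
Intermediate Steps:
Z = ⅕ ≈ 0.20000
(W(Z)*(-6))*k(4) = ((⅕)*(-6))*(-5) = -6/5*(-5) = 6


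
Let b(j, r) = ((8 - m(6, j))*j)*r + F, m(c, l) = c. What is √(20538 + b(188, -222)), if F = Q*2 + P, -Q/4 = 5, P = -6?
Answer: 2*I*√15745 ≈ 250.96*I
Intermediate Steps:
Q = -20 (Q = -4*5 = -20)
F = -46 (F = -20*2 - 6 = -40 - 6 = -46)
b(j, r) = -46 + 2*j*r (b(j, r) = ((8 - 1*6)*j)*r - 46 = ((8 - 6)*j)*r - 46 = (2*j)*r - 46 = 2*j*r - 46 = -46 + 2*j*r)
√(20538 + b(188, -222)) = √(20538 + (-46 + 2*188*(-222))) = √(20538 + (-46 - 83472)) = √(20538 - 83518) = √(-62980) = 2*I*√15745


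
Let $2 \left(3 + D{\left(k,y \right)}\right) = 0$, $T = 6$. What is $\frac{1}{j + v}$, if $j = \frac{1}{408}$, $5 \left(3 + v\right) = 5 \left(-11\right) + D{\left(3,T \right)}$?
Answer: $- \frac{2040}{29779} \approx -0.068505$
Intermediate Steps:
$D{\left(k,y \right)} = -3$ ($D{\left(k,y \right)} = -3 + \frac{1}{2} \cdot 0 = -3 + 0 = -3$)
$v = - \frac{73}{5}$ ($v = -3 + \frac{5 \left(-11\right) - 3}{5} = -3 + \frac{-55 - 3}{5} = -3 + \frac{1}{5} \left(-58\right) = -3 - \frac{58}{5} = - \frac{73}{5} \approx -14.6$)
$j = \frac{1}{408} \approx 0.002451$
$\frac{1}{j + v} = \frac{1}{\frac{1}{408} - \frac{73}{5}} = \frac{1}{- \frac{29779}{2040}} = - \frac{2040}{29779}$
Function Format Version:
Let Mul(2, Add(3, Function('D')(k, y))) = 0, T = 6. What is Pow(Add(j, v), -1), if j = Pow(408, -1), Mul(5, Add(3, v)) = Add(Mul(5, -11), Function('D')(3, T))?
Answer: Rational(-2040, 29779) ≈ -0.068505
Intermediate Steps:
Function('D')(k, y) = -3 (Function('D')(k, y) = Add(-3, Mul(Rational(1, 2), 0)) = Add(-3, 0) = -3)
v = Rational(-73, 5) (v = Add(-3, Mul(Rational(1, 5), Add(Mul(5, -11), -3))) = Add(-3, Mul(Rational(1, 5), Add(-55, -3))) = Add(-3, Mul(Rational(1, 5), -58)) = Add(-3, Rational(-58, 5)) = Rational(-73, 5) ≈ -14.600)
j = Rational(1, 408) ≈ 0.0024510
Pow(Add(j, v), -1) = Pow(Add(Rational(1, 408), Rational(-73, 5)), -1) = Pow(Rational(-29779, 2040), -1) = Rational(-2040, 29779)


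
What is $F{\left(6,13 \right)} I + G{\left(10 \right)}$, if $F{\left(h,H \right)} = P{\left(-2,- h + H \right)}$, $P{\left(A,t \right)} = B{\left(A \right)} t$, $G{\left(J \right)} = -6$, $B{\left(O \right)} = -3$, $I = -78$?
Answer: $1632$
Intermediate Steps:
$P{\left(A,t \right)} = - 3 t$
$F{\left(h,H \right)} = - 3 H + 3 h$ ($F{\left(h,H \right)} = - 3 \left(- h + H\right) = - 3 \left(H - h\right) = - 3 H + 3 h$)
$F{\left(6,13 \right)} I + G{\left(10 \right)} = \left(\left(-3\right) 13 + 3 \cdot 6\right) \left(-78\right) - 6 = \left(-39 + 18\right) \left(-78\right) - 6 = \left(-21\right) \left(-78\right) - 6 = 1638 - 6 = 1632$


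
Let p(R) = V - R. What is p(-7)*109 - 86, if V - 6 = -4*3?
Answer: 23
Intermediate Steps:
V = -6 (V = 6 - 4*3 = 6 - 12 = -6)
p(R) = -6 - R
p(-7)*109 - 86 = (-6 - 1*(-7))*109 - 86 = (-6 + 7)*109 - 86 = 1*109 - 86 = 109 - 86 = 23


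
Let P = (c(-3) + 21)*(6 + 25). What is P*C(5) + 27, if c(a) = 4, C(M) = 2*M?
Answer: 7777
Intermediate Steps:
P = 775 (P = (4 + 21)*(6 + 25) = 25*31 = 775)
P*C(5) + 27 = 775*(2*5) + 27 = 775*10 + 27 = 7750 + 27 = 7777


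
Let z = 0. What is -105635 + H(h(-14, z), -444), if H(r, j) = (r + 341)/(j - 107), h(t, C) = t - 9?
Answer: -58205203/551 ≈ -1.0564e+5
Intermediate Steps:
h(t, C) = -9 + t
H(r, j) = (341 + r)/(-107 + j)
-105635 + H(h(-14, z), -444) = -105635 + (341 + (-9 - 14))/(-107 - 444) = -105635 + (341 - 23)/(-551) = -105635 - 1/551*318 = -105635 - 318/551 = -58205203/551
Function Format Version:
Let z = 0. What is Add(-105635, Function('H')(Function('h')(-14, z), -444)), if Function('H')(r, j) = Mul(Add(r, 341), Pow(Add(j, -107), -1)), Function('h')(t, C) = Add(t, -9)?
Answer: Rational(-58205203, 551) ≈ -1.0564e+5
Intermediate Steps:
Function('h')(t, C) = Add(-9, t)
Function('H')(r, j) = Mul(Pow(Add(-107, j), -1), Add(341, r)) (Function('H')(r, j) = Mul(Add(341, r), Pow(Add(-107, j), -1)) = Mul(Pow(Add(-107, j), -1), Add(341, r)))
Add(-105635, Function('H')(Function('h')(-14, z), -444)) = Add(-105635, Mul(Pow(Add(-107, -444), -1), Add(341, Add(-9, -14)))) = Add(-105635, Mul(Pow(-551, -1), Add(341, -23))) = Add(-105635, Mul(Rational(-1, 551), 318)) = Add(-105635, Rational(-318, 551)) = Rational(-58205203, 551)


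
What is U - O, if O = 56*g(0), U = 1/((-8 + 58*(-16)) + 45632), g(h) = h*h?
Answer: 1/44696 ≈ 2.2373e-5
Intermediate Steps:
g(h) = h**2
U = 1/44696 (U = 1/((-8 - 928) + 45632) = 1/(-936 + 45632) = 1/44696 ≈ 2.2373e-5)
O = 0 (O = 56*0**2 = 56*0 = 0)
U - O = 1/44696 - 1*0 = 1/44696 + 0 = 1/44696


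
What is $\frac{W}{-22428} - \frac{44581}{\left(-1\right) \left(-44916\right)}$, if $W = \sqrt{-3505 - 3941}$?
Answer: $- \frac{44581}{44916} - \frac{i \sqrt{7446}}{22428} \approx -0.99254 - 0.0038474 i$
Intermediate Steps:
$W = i \sqrt{7446}$ ($W = \sqrt{-7446} = i \sqrt{7446} \approx 86.29 i$)
$\frac{W}{-22428} - \frac{44581}{\left(-1\right) \left(-44916\right)} = \frac{i \sqrt{7446}}{-22428} - \frac{44581}{\left(-1\right) \left(-44916\right)} = i \sqrt{7446} \left(- \frac{1}{22428}\right) - \frac{44581}{44916} = - \frac{i \sqrt{7446}}{22428} - \frac{44581}{44916} = - \frac{44581}{44916} - \frac{i \sqrt{7446}}{22428}$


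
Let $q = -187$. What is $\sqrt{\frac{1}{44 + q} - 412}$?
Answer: $\frac{i \sqrt{8425131}}{143} \approx 20.298 i$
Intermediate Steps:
$\sqrt{\frac{1}{44 + q} - 412} = \sqrt{\frac{1}{44 - 187} - 412} = \sqrt{\frac{1}{-143} - 412} = \sqrt{- \frac{1}{143} - 412} = \sqrt{- \frac{58917}{143}} = \frac{i \sqrt{8425131}}{143}$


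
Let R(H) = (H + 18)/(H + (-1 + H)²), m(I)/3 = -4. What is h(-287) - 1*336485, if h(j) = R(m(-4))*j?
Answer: -52829867/157 ≈ -3.3650e+5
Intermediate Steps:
m(I) = -12 (m(I) = 3*(-4) = -12)
R(H) = (18 + H)/(H + (-1 + H)²)
h(j) = 6*j/157 (h(j) = ((18 - 12)/(-12 + (-1 - 12)²))*j = (6/(-12 + (-13)²))*j = (6/(-12 + 169))*j = (6/157)*j = ((1/157)*6)*j = 6*j/157)
h(-287) - 1*336485 = (6/157)*(-287) - 1*336485 = -1722/157 - 336485 = -52829867/157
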